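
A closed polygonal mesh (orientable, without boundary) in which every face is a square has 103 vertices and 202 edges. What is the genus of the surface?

0

Every face is a square and each edge borders two faces, so 4F = 2·202, giving F = 101.
χ = V − E + F = 103 − 202 + 101 = 2.
For a closed orientable surface χ = 2 − 2g, so g = (2 − (2))/2 = 0.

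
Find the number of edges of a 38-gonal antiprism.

An antiprism on an n-gon has two n-gon caps and 2n triangles: V = 2·38 = 76, E = 4·38 = 152, F = 2·38 + 2 = 78.
Check: V − E + F = 76 − 152 + 78 = 2.

152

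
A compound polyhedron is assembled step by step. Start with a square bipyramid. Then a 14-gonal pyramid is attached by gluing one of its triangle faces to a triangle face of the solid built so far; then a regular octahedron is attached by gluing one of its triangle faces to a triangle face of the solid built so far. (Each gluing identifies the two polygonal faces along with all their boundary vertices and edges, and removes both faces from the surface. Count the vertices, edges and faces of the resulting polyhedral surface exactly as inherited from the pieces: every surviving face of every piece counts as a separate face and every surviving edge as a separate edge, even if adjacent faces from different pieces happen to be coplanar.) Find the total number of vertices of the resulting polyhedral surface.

A square bipyramid: V=6, E=12, F=8.
Attach a 14-gonal pyramid (V=15, E=28, F=15) along a 3-gon: merge 3 vertices and 3 edges, delete both glued faces → V=18, E=37, F=21.
Attach a regular octahedron (V=6, E=12, F=8) along a 3-gon: merge 3 vertices and 3 edges, delete both glued faces → V=21, E=46, F=27.
Check: V − E + F = 21 − 46 + 27 = 2.

21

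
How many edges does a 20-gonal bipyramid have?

A bipyramid over an n-gon has 2n triangular faces and n + 2 vertices: V = 20 + 2 = 22, E = 3·20 = 60, F = 2·20 = 40.

60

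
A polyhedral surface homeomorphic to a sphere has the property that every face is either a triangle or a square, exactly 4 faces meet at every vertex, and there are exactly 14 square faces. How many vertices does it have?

20

Let x be the number of triangles; then F = 14 + x.
Edge–face incidences: 2E = 4·14 + 3·x = 56 + 3x.
Every vertex has degree 4, so 4V = 2E.
Euler: V − E + F = 2 ⇒ (2E)/4 − E + (14 + x) = 2.
Multiply by 8: 2·(2E) − 4·(2E) + 8·(14 + x) = 16, i.e. 112 + 8x − 2·(56 + 3x) = 16.
Collecting terms: 2x = 16, so x = 8.
Then 2E = 56 + 3·8 = 80, so E = 40, V = 2E/4 = 20, F = 14 + 8 = 22.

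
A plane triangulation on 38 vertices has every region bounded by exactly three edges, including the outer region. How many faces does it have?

In a plane triangulation 3F = 2E and V − E + F = 2, so F = 2V − 4 = 2·38 − 4 = 72.

72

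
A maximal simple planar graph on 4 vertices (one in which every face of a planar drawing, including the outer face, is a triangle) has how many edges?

In a plane triangulation 3F = 2E and V − E + F = 2, so E = 3V − 6 = 3·4 − 6 = 6.

6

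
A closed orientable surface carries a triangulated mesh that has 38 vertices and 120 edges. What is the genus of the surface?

Every face is a triangle and each edge borders two faces, so 3F = 2·120, giving F = 80.
χ = V − E + F = 38 − 120 + 80 = -2.
For a closed orientable surface χ = 2 − 2g, so g = (2 − (-2))/2 = 2.

2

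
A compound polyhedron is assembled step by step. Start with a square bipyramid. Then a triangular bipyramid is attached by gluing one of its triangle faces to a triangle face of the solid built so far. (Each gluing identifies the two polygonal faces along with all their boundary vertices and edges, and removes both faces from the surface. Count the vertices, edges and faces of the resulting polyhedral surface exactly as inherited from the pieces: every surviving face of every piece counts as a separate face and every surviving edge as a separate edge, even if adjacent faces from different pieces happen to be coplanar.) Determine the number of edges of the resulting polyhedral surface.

18

A square bipyramid: V=6, E=12, F=8.
Attach a triangular bipyramid (V=5, E=9, F=6) along a 3-gon: merge 3 vertices and 3 edges, delete both glued faces → V=8, E=18, F=12.
Check: V − E + F = 8 − 18 + 12 = 2.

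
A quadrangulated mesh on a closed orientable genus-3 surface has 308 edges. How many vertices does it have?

χ = 2 − 2·3 = -4, and every face is a square so 4F = 2E.
F = 2E/4 = 154. Then V = -4 + E − F = -4 + 308 − 154 = 150.

150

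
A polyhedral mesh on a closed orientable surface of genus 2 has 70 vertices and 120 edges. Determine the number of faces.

For a closed orientable surface of genus 2, χ = 2 − 2·2 = -2.
F = -2 − V + E = -2 − 70 + 120 = 48.

48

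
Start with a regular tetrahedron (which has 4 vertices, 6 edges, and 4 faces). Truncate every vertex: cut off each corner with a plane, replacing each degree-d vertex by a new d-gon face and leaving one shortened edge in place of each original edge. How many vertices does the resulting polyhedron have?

Truncation replaces each original edge-end by a new vertex, so V′ = 2E = 12.
Each original edge survives, and each old vertex of degree d contributes d new edges; summing degrees gives Σd = 2E, so E′ = E + 2E = 3E = 18.
Each original face survives and each original vertex becomes one new face: F′ = F + V = 8.

12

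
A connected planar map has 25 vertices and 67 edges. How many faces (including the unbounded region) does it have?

44

Euler's formula for a connected plane graph: V − E + F = 2, so F = 2 − 25 + 67 = 44.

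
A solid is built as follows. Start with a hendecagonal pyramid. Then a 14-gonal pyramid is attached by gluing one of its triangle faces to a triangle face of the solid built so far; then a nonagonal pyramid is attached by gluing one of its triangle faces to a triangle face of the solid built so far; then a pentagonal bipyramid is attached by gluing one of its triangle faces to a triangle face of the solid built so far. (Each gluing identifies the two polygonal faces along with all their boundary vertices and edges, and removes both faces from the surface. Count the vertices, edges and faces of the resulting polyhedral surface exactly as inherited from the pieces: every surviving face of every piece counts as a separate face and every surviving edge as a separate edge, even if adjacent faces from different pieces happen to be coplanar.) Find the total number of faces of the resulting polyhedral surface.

41

A hendecagonal pyramid: V=12, E=22, F=12.
Attach a 14-gonal pyramid (V=15, E=28, F=15) along a 3-gon: merge 3 vertices and 3 edges, delete both glued faces → V=24, E=47, F=25.
Attach a nonagonal pyramid (V=10, E=18, F=10) along a 3-gon: merge 3 vertices and 3 edges, delete both glued faces → V=31, E=62, F=33.
Attach a pentagonal bipyramid (V=7, E=15, F=10) along a 3-gon: merge 3 vertices and 3 edges, delete both glued faces → V=35, E=74, F=41.
Check: V − E + F = 35 − 74 + 41 = 2.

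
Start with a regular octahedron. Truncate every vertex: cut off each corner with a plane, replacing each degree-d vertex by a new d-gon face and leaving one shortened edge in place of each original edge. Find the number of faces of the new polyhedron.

The base solid has V = 6, E = 12, F = 8.
Truncation replaces each original edge-end by a new vertex, so V′ = 2E = 24.
Each original edge survives, and each old vertex of degree d contributes d new edges; summing degrees gives Σd = 2E, so E′ = E + 2E = 3E = 36.
Each original face survives and each original vertex becomes one new face: F′ = F + V = 14.

14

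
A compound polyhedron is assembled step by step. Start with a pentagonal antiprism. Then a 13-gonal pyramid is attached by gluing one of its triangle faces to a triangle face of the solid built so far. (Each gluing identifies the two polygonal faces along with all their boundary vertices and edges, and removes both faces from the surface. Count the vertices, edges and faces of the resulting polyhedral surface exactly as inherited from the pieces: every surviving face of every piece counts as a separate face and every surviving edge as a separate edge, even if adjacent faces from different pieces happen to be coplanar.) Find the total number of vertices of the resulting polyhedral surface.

21

A pentagonal antiprism: V=10, E=20, F=12.
Attach a 13-gonal pyramid (V=14, E=26, F=14) along a 3-gon: merge 3 vertices and 3 edges, delete both glued faces → V=21, E=43, F=24.
Check: V − E + F = 21 − 43 + 24 = 2.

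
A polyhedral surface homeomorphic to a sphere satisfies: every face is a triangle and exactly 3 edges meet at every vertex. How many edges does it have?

6

Each face has 3 edges and each edge borders two faces, so 2E = 3F.
Each vertex has degree 3, so 3V = 2E and hence V = 3F/3.
Euler: V − E + F = 2 ⇒ (3F/3) − (3F/2) + F = 2.
Multiply by 6: (6 − 9 + 6)F = 12, i.e. 3F = 12.
So F = 4, E = 3·4/2 = 6, V = 3·4/3 = 4.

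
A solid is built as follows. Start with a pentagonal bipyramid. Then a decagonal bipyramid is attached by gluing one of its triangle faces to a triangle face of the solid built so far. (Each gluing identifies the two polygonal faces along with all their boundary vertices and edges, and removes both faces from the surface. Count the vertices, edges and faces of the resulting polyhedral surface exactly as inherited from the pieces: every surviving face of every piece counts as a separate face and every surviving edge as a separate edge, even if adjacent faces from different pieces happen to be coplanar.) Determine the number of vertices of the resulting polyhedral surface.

16

A pentagonal bipyramid: V=7, E=15, F=10.
Attach a decagonal bipyramid (V=12, E=30, F=20) along a 3-gon: merge 3 vertices and 3 edges, delete both glued faces → V=16, E=42, F=28.
Check: V − E + F = 16 − 42 + 28 = 2.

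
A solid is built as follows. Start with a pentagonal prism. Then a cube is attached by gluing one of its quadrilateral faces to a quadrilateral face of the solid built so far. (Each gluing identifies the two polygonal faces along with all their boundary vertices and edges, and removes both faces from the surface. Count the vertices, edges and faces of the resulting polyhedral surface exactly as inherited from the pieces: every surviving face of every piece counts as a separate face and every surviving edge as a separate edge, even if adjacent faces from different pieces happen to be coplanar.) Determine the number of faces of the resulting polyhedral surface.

11

A pentagonal prism: V=10, E=15, F=7.
Attach a cube (V=8, E=12, F=6) along a 4-gon: merge 4 vertices and 4 edges, delete both glued faces → V=14, E=23, F=11.
Check: V − E + F = 14 − 23 + 11 = 2.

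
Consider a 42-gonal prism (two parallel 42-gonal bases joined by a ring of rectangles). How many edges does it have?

126

A prism on an n-gon has two n-gon bases and n rectangular sides: V = 2·42 = 84, E = 3·42 = 126, F = 42 + 2 = 44.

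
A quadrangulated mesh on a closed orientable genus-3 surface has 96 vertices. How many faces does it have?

χ = 2 − 2·3 = -4, and every face is a square so 4F = 2E.
V − E + F = -4 with E = 4F/2 gives 96 − (4/2 − 1)·F = -4, so F = 100 and E = 200.

100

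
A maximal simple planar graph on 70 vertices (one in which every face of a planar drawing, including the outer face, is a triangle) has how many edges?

In a plane triangulation 3F = 2E and V − E + F = 2, so E = 3V − 6 = 3·70 − 6 = 204.

204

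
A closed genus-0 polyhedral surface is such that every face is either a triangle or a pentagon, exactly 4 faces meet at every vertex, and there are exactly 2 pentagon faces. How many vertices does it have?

10

Let x be the number of triangles; then F = 2 + x.
Edge–face incidences: 2E = 5·2 + 3·x = 10 + 3x.
Every vertex has degree 4, so 4V = 2E.
Euler: V − E + F = 2 ⇒ (2E)/4 − E + (2 + x) = 2.
Multiply by 8: 2·(2E) − 4·(2E) + 8·(2 + x) = 16, i.e. 16 + 8x − 2·(10 + 3x) = 16.
Collecting terms: 2x − 4 = 16, so 2x = 20, so x = 10.
Then 2E = 10 + 3·10 = 40, so E = 20, V = 2E/4 = 10, F = 2 + 10 = 12.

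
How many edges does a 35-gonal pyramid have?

70

A pyramid on an n-gon base has one n-gon and n triangles: V = 35 + 1 = 36, E = 2·35 = 70, F = 35 + 1 = 36.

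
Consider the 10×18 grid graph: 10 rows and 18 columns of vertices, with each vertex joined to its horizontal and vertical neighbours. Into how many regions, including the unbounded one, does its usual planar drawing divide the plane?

154

The grid has V = 10·18 = 180 vertices and E = 10·17 + 18·9 = 332 edges.
F = 2 − V + E = 2 − 180 + 332 = 154.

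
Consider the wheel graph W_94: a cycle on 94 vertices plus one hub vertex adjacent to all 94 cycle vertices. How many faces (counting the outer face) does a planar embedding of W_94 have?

W_94 has V = 94 + 1 = 95 vertices and E = 2·94 = 188 edges.
By Euler's formula F = 2 − V + E = 2 − 95 + 188 = 95.

95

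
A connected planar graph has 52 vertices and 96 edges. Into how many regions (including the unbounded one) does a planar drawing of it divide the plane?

Euler's formula for a connected plane graph: V − E + F = 2, so F = 2 − 52 + 96 = 46.

46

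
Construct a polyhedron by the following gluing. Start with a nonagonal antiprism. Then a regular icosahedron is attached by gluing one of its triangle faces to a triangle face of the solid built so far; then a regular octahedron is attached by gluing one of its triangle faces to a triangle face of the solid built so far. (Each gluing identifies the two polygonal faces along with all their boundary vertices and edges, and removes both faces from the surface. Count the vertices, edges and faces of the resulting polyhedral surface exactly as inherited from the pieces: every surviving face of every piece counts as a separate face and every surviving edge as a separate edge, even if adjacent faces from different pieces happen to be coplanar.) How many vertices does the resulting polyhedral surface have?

30

A nonagonal antiprism: V=18, E=36, F=20.
Attach a regular icosahedron (V=12, E=30, F=20) along a 3-gon: merge 3 vertices and 3 edges, delete both glued faces → V=27, E=63, F=38.
Attach a regular octahedron (V=6, E=12, F=8) along a 3-gon: merge 3 vertices and 3 edges, delete both glued faces → V=30, E=72, F=44.
Check: V − E + F = 30 − 72 + 44 = 2.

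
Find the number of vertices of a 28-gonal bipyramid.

A bipyramid over an n-gon has 2n triangular faces and n + 2 vertices: V = 28 + 2 = 30, E = 3·28 = 84, F = 2·28 = 56.

30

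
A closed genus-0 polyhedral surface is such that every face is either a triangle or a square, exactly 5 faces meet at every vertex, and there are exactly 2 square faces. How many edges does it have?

40

Let x be the number of triangles; then F = 2 + x.
Edge–face incidences: 2E = 4·2 + 3·x = 8 + 3x.
Every vertex has degree 5, so 5V = 2E.
Euler: V − E + F = 2 ⇒ (2E)/5 − E + (2 + x) = 2.
Multiply by 10: 2·(2E) − 5·(2E) + 10·(2 + x) = 20, i.e. 20 + 10x − 3·(8 + 3x) = 20.
Collecting terms: x − 4 = 20, so x = 24.
Then 2E = 8 + 3·24 = 80, so E = 40, V = 2E/5 = 16, F = 2 + 24 = 26.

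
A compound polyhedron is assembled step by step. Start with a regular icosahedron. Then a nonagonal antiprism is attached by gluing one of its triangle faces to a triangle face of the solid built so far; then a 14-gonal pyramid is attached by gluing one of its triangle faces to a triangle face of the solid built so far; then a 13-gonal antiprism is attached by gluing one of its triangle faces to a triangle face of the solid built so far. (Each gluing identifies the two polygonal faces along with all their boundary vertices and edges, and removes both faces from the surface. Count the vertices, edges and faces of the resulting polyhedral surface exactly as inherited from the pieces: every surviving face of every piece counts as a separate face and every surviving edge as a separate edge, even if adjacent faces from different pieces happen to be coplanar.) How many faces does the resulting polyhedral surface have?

77

A regular icosahedron: V=12, E=30, F=20.
Attach a nonagonal antiprism (V=18, E=36, F=20) along a 3-gon: merge 3 vertices and 3 edges, delete both glued faces → V=27, E=63, F=38.
Attach a 14-gonal pyramid (V=15, E=28, F=15) along a 3-gon: merge 3 vertices and 3 edges, delete both glued faces → V=39, E=88, F=51.
Attach a 13-gonal antiprism (V=26, E=52, F=28) along a 3-gon: merge 3 vertices and 3 edges, delete both glued faces → V=62, E=137, F=77.
Check: V − E + F = 62 − 137 + 77 = 2.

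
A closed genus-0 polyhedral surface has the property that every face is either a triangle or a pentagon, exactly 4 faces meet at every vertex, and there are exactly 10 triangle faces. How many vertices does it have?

Let x be the number of pentagons; then F = 10 + x.
Edge–face incidences: 2E = 3·10 + 5·x = 30 + 5x.
Every vertex has degree 4, so 4V = 2E.
Euler: V − E + F = 2 ⇒ (2E)/4 − E + (10 + x) = 2.
Multiply by 8: 2·(2E) − 4·(2E) + 8·(10 + x) = 16, i.e. 80 + 8x − 2·(30 + 5x) = 16.
Collecting terms: −2x + 20 = 16, so −2x = −4, so x = 2.
Then 2E = 30 + 5·2 = 40, so E = 20, V = 2E/4 = 10, F = 10 + 2 = 12.

10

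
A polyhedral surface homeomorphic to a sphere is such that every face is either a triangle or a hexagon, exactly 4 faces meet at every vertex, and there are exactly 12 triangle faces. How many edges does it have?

24

Let x be the number of hexagons; then F = 12 + x.
Edge–face incidences: 2E = 3·12 + 6·x = 36 + 6x.
Every vertex has degree 4, so 4V = 2E.
Euler: V − E + F = 2 ⇒ (2E)/4 − E + (12 + x) = 2.
Multiply by 8: 2·(2E) − 4·(2E) + 8·(12 + x) = 16, i.e. 96 + 8x − 2·(36 + 6x) = 16.
Collecting terms: −4x + 24 = 16, so −4x = −8, so x = 2.
Then 2E = 36 + 6·2 = 48, so E = 24, V = 2E/4 = 12, F = 12 + 2 = 14.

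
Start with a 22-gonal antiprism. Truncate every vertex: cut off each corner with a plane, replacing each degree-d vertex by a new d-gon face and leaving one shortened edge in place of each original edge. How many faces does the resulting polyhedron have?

The base solid has V = 44, E = 88, F = 46.
Truncation replaces each original edge-end by a new vertex, so V′ = 2E = 176.
Each original edge survives, and each old vertex of degree d contributes d new edges; summing degrees gives Σd = 2E, so E′ = E + 2E = 3E = 264.
Each original face survives and each original vertex becomes one new face: F′ = F + V = 90.

90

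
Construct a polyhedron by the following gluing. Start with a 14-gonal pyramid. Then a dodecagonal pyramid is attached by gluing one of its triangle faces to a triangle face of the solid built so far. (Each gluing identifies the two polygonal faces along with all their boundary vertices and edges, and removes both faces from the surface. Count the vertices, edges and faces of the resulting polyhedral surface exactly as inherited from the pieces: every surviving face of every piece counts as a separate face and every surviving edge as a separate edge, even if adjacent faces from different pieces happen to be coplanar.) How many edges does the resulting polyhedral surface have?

49

A 14-gonal pyramid: V=15, E=28, F=15.
Attach a dodecagonal pyramid (V=13, E=24, F=13) along a 3-gon: merge 3 vertices and 3 edges, delete both glued faces → V=25, E=49, F=26.
Check: V − E + F = 25 − 49 + 26 = 2.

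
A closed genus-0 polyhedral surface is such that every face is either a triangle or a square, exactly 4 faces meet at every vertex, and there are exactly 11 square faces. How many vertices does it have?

Let x be the number of triangles; then F = 11 + x.
Edge–face incidences: 2E = 4·11 + 3·x = 44 + 3x.
Every vertex has degree 4, so 4V = 2E.
Euler: V − E + F = 2 ⇒ (2E)/4 − E + (11 + x) = 2.
Multiply by 8: 2·(2E) − 4·(2E) + 8·(11 + x) = 16, i.e. 88 + 8x − 2·(44 + 3x) = 16.
Collecting terms: 2x = 16, so x = 8.
Then 2E = 44 + 3·8 = 68, so E = 34, V = 2E/4 = 17, F = 11 + 8 = 19.

17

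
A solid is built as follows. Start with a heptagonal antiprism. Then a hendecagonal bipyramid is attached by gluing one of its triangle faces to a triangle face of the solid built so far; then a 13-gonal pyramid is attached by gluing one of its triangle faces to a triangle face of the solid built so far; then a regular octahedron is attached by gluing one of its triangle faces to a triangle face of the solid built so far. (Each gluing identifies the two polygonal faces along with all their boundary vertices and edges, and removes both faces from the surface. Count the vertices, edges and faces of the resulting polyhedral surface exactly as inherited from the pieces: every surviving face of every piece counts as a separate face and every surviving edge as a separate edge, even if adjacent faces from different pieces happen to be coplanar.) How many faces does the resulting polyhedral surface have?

A heptagonal antiprism: V=14, E=28, F=16.
Attach a hendecagonal bipyramid (V=13, E=33, F=22) along a 3-gon: merge 3 vertices and 3 edges, delete both glued faces → V=24, E=58, F=36.
Attach a 13-gonal pyramid (V=14, E=26, F=14) along a 3-gon: merge 3 vertices and 3 edges, delete both glued faces → V=35, E=81, F=48.
Attach a regular octahedron (V=6, E=12, F=8) along a 3-gon: merge 3 vertices and 3 edges, delete both glued faces → V=38, E=90, F=54.
Check: V − E + F = 38 − 90 + 54 = 2.

54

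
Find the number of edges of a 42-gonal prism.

126

A prism on an n-gon has two n-gon bases and n rectangular sides: V = 2·42 = 84, E = 3·42 = 126, F = 42 + 2 = 44.
Check: V − E + F = 84 − 126 + 44 = 2.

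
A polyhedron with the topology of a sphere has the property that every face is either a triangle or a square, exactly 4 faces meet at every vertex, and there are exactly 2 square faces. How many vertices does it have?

8

Let x be the number of triangles; then F = 2 + x.
Edge–face incidences: 2E = 4·2 + 3·x = 8 + 3x.
Every vertex has degree 4, so 4V = 2E.
Euler: V − E + F = 2 ⇒ (2E)/4 − E + (2 + x) = 2.
Multiply by 8: 2·(2E) − 4·(2E) + 8·(2 + x) = 16, i.e. 16 + 8x − 2·(8 + 3x) = 16.
Collecting terms: 2x = 16, so x = 8.
Then 2E = 8 + 3·8 = 32, so E = 16, V = 2E/4 = 8, F = 2 + 8 = 10.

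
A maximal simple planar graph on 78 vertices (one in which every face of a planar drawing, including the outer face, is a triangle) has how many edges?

228

In a plane triangulation 3F = 2E and V − E + F = 2, so E = 3V − 6 = 3·78 − 6 = 228.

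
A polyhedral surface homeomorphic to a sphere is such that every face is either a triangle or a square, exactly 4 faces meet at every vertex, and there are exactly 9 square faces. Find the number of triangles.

8

Let x be the number of triangles; then F = 9 + x.
Edge–face incidences: 2E = 4·9 + 3·x = 36 + 3x.
Every vertex has degree 4, so 4V = 2E.
Euler: V − E + F = 2 ⇒ (2E)/4 − E + (9 + x) = 2.
Multiply by 8: 2·(2E) − 4·(2E) + 8·(9 + x) = 16, i.e. 72 + 8x − 2·(36 + 3x) = 16.
Collecting terms: 2x = 16, so x = 8.
Then 2E = 36 + 3·8 = 60, so E = 30, V = 2E/4 = 15, F = 9 + 8 = 17.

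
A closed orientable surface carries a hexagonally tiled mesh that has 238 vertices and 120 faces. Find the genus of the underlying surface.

2

Every face is a hexagon, so 2E = 6·120 = 720, giving E = 360.
χ = V − E + F = 238 − 360 + 120 = -2.
For a closed orientable surface χ = 2 − 2g, so g = (2 − (-2))/2 = 2.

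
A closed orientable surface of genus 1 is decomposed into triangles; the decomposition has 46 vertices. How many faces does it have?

92

χ = 2 − 2·1 = 0, and every face is a triangle so 3F = 2E.
V − E + F = 0 with E = 3F/2 gives 46 − (3/2 − 1)·F = 0, so F = 92 and E = 138.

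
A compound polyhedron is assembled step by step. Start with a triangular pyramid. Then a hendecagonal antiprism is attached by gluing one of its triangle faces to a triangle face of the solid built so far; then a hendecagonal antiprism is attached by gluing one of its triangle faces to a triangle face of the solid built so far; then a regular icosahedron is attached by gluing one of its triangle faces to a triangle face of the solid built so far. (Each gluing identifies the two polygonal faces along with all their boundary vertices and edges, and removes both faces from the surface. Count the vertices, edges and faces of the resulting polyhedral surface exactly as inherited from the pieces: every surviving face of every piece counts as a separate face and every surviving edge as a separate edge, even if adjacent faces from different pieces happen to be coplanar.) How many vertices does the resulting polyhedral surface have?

A triangular pyramid: V=4, E=6, F=4.
Attach a hendecagonal antiprism (V=22, E=44, F=24) along a 3-gon: merge 3 vertices and 3 edges, delete both glued faces → V=23, E=47, F=26.
Attach a hendecagonal antiprism (V=22, E=44, F=24) along a 3-gon: merge 3 vertices and 3 edges, delete both glued faces → V=42, E=88, F=48.
Attach a regular icosahedron (V=12, E=30, F=20) along a 3-gon: merge 3 vertices and 3 edges, delete both glued faces → V=51, E=115, F=66.
Check: V − E + F = 51 − 115 + 66 = 2.

51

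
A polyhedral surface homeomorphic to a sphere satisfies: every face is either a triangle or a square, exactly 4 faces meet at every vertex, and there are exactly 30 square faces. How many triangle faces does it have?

Let x be the number of triangles; then F = 30 + x.
Edge–face incidences: 2E = 4·30 + 3·x = 120 + 3x.
Every vertex has degree 4, so 4V = 2E.
Euler: V − E + F = 2 ⇒ (2E)/4 − E + (30 + x) = 2.
Multiply by 8: 2·(2E) − 4·(2E) + 8·(30 + x) = 16, i.e. 240 + 8x − 2·(120 + 3x) = 16.
Collecting terms: 2x = 16, so x = 8.
Then 2E = 120 + 3·8 = 144, so E = 72, V = 2E/4 = 36, F = 30 + 8 = 38.

8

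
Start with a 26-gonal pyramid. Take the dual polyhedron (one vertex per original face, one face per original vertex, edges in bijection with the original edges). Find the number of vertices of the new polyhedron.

27

The base solid has V = 27, E = 52, F = 27.
The dual swaps V and F and preserves E: V′ = F = 27, E′ = E = 52, F′ = V = 27.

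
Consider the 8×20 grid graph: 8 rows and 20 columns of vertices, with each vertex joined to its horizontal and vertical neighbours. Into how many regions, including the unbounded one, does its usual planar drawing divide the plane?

134

The grid has V = 8·20 = 160 vertices and E = 8·19 + 20·7 = 292 edges.
F = 2 − V + E = 2 − 160 + 292 = 134.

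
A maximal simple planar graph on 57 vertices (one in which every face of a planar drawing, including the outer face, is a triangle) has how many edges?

In a plane triangulation 3F = 2E and V − E + F = 2, so E = 3V − 6 = 3·57 − 6 = 165.

165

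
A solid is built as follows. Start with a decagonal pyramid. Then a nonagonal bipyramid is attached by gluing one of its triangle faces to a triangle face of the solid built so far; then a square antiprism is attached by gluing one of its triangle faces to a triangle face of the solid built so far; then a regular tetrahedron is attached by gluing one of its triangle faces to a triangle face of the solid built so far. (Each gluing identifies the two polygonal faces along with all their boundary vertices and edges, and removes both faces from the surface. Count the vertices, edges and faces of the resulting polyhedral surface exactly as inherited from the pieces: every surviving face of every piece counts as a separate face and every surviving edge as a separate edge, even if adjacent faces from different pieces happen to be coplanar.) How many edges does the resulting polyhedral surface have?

A decagonal pyramid: V=11, E=20, F=11.
Attach a nonagonal bipyramid (V=11, E=27, F=18) along a 3-gon: merge 3 vertices and 3 edges, delete both glued faces → V=19, E=44, F=27.
Attach a square antiprism (V=8, E=16, F=10) along a 3-gon: merge 3 vertices and 3 edges, delete both glued faces → V=24, E=57, F=35.
Attach a regular tetrahedron (V=4, E=6, F=4) along a 3-gon: merge 3 vertices and 3 edges, delete both glued faces → V=25, E=60, F=37.
Check: V − E + F = 25 − 60 + 37 = 2.

60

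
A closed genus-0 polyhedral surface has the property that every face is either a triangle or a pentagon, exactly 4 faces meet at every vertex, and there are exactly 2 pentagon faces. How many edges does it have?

20

Let x be the number of triangles; then F = 2 + x.
Edge–face incidences: 2E = 5·2 + 3·x = 10 + 3x.
Every vertex has degree 4, so 4V = 2E.
Euler: V − E + F = 2 ⇒ (2E)/4 − E + (2 + x) = 2.
Multiply by 8: 2·(2E) − 4·(2E) + 8·(2 + x) = 16, i.e. 16 + 8x − 2·(10 + 3x) = 16.
Collecting terms: 2x − 4 = 16, so 2x = 20, so x = 10.
Then 2E = 10 + 3·10 = 40, so E = 20, V = 2E/4 = 10, F = 2 + 10 = 12.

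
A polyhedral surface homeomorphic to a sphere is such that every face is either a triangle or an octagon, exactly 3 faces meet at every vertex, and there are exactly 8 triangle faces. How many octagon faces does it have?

6

Let x be the number of octagons; then F = 8 + x.
Edge–face incidences: 2E = 3·8 + 8·x = 24 + 8x.
Every vertex has degree 3, so 3V = 2E.
Euler: V − E + F = 2 ⇒ (2E)/3 − E + (8 + x) = 2.
Multiply by 6: 2·(2E) − 3·(2E) + 6·(8 + x) = 12, i.e. 48 + 6x − (24 + 8x) = 12.
Collecting terms: −2x + 24 = 12, so −2x = −12, so x = 6.
Then 2E = 24 + 8·6 = 72, so E = 36, V = 2E/3 = 24, F = 8 + 6 = 14.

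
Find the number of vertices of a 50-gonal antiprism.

An antiprism on an n-gon has two n-gon caps and 2n triangles: V = 2·50 = 100, E = 4·50 = 200, F = 2·50 + 2 = 102.

100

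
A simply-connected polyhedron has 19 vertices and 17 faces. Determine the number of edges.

34

Here V − E + F = 2.
E = V + F − (2) = 19 + 17 − (2) = 34.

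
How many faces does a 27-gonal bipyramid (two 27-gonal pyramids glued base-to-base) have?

A bipyramid over an n-gon has 2n triangular faces and n + 2 vertices: V = 27 + 2 = 29, E = 3·27 = 81, F = 2·27 = 54.
Check: V − E + F = 29 − 81 + 54 = 2.

54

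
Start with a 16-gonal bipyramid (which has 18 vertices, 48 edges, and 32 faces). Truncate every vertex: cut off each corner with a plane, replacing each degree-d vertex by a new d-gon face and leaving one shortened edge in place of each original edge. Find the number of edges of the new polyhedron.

144

Truncation replaces each original edge-end by a new vertex, so V′ = 2E = 96.
Each original edge survives, and each old vertex of degree d contributes d new edges; summing degrees gives Σd = 2E, so E′ = E + 2E = 3E = 144.
Each original face survives and each original vertex becomes one new face: F′ = F + V = 50.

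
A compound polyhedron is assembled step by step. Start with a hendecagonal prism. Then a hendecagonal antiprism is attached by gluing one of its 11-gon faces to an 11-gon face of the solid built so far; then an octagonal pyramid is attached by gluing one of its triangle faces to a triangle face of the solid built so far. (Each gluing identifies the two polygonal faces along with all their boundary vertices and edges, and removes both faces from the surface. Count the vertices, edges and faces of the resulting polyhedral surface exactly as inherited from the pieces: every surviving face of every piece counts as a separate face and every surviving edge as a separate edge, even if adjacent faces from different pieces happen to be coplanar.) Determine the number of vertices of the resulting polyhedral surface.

39

A hendecagonal prism: V=22, E=33, F=13.
Attach a hendecagonal antiprism (V=22, E=44, F=24) along an 11-gon: merge 11 vertices and 11 edges, delete both glued faces → V=33, E=66, F=35.
Attach an octagonal pyramid (V=9, E=16, F=9) along a 3-gon: merge 3 vertices and 3 edges, delete both glued faces → V=39, E=79, F=42.
Check: V − E + F = 39 − 79 + 42 = 2.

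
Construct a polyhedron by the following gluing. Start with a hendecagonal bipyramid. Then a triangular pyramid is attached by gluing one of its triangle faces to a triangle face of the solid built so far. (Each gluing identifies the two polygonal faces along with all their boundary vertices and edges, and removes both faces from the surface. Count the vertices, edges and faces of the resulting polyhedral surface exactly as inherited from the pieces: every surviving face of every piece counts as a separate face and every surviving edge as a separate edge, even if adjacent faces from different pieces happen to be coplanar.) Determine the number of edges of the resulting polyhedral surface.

36

A hendecagonal bipyramid: V=13, E=33, F=22.
Attach a triangular pyramid (V=4, E=6, F=4) along a 3-gon: merge 3 vertices and 3 edges, delete both glued faces → V=14, E=36, F=24.
Check: V − E + F = 14 − 36 + 24 = 2.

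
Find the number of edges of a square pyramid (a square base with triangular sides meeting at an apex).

A pyramid on an n-gon base has one n-gon and n triangles: V = 4 + 1 = 5, E = 2·4 = 8, F = 4 + 1 = 5.
Check: V − E + F = 5 − 8 + 5 = 2.

8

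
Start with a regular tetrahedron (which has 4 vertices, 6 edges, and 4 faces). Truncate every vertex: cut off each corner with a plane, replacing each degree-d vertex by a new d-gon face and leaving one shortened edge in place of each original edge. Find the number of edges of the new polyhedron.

Truncation replaces each original edge-end by a new vertex, so V′ = 2E = 12.
Each original edge survives, and each old vertex of degree d contributes d new edges; summing degrees gives Σd = 2E, so E′ = E + 2E = 3E = 18.
Each original face survives and each original vertex becomes one new face: F′ = F + V = 8.

18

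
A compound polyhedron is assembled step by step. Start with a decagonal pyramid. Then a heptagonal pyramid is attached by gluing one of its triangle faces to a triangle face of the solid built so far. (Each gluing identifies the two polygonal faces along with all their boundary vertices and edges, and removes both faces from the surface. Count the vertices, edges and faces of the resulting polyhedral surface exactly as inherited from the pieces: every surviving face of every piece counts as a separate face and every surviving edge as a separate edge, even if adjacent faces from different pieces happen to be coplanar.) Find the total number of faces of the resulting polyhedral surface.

17

A decagonal pyramid: V=11, E=20, F=11.
Attach a heptagonal pyramid (V=8, E=14, F=8) along a 3-gon: merge 3 vertices and 3 edges, delete both glued faces → V=16, E=31, F=17.
Check: V − E + F = 16 − 31 + 17 = 2.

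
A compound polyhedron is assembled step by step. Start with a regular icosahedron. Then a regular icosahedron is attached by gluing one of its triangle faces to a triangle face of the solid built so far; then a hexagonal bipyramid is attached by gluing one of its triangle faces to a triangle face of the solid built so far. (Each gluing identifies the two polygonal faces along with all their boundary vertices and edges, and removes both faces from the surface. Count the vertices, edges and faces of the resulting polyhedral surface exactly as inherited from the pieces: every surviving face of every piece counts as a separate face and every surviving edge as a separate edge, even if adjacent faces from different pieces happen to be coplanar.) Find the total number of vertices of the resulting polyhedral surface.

26

A regular icosahedron: V=12, E=30, F=20.
Attach a regular icosahedron (V=12, E=30, F=20) along a 3-gon: merge 3 vertices and 3 edges, delete both glued faces → V=21, E=57, F=38.
Attach a hexagonal bipyramid (V=8, E=18, F=12) along a 3-gon: merge 3 vertices and 3 edges, delete both glued faces → V=26, E=72, F=48.
Check: V − E + F = 26 − 72 + 48 = 2.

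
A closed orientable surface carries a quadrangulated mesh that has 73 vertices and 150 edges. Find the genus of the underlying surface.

2

Every face is a square and each edge borders two faces, so 4F = 2·150, giving F = 75.
χ = V − E + F = 73 − 150 + 75 = -2.
For a closed orientable surface χ = 2 − 2g, so g = (2 − (-2))/2 = 2.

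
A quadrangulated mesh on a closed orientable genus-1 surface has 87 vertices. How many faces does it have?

87

χ = 2 − 2·1 = 0, and every face is a square so 4F = 2E.
V − E + F = 0 with E = 4F/2 gives 87 − (4/2 − 1)·F = 0, so F = 87 and E = 174.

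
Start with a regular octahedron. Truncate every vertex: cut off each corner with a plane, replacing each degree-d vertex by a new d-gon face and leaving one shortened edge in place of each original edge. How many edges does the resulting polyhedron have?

The base solid has V = 6, E = 12, F = 8.
Truncation replaces each original edge-end by a new vertex, so V′ = 2E = 24.
Each original edge survives, and each old vertex of degree d contributes d new edges; summing degrees gives Σd = 2E, so E′ = E + 2E = 3E = 36.
Each original face survives and each original vertex becomes one new face: F′ = F + V = 14.

36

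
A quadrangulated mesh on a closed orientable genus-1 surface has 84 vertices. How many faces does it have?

84

χ = 2 − 2·1 = 0, and every face is a square so 4F = 2E.
V − E + F = 0 with E = 4F/2 gives 84 − (4/2 − 1)·F = 0, so F = 84 and E = 168.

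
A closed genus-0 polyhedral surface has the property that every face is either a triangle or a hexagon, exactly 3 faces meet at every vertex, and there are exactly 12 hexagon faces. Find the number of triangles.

4

Let x be the number of triangles; then F = 12 + x.
Edge–face incidences: 2E = 6·12 + 3·x = 72 + 3x.
Every vertex has degree 3, so 3V = 2E.
Euler: V − E + F = 2 ⇒ (2E)/3 − E + (12 + x) = 2.
Multiply by 6: 2·(2E) − 3·(2E) + 6·(12 + x) = 12, i.e. 72 + 6x − (72 + 3x) = 12.
Collecting terms: 3x = 12, so x = 4.
Then 2E = 72 + 3·4 = 84, so E = 42, V = 2E/3 = 28, F = 12 + 4 = 16.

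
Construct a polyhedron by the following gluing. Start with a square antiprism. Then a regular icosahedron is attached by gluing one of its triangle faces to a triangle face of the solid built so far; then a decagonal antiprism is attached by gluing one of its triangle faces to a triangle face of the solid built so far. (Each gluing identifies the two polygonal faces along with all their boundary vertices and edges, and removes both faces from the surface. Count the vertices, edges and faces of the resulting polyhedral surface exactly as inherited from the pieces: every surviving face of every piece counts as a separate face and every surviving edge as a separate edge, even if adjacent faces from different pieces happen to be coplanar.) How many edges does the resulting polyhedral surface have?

A square antiprism: V=8, E=16, F=10.
Attach a regular icosahedron (V=12, E=30, F=20) along a 3-gon: merge 3 vertices and 3 edges, delete both glued faces → V=17, E=43, F=28.
Attach a decagonal antiprism (V=20, E=40, F=22) along a 3-gon: merge 3 vertices and 3 edges, delete both glued faces → V=34, E=80, F=48.
Check: V − E + F = 34 − 80 + 48 = 2.

80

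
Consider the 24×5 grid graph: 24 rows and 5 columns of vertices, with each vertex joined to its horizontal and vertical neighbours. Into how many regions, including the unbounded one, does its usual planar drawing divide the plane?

93

The grid has V = 24·5 = 120 vertices and E = 24·4 + 5·23 = 211 edges.
F = 2 − V + E = 2 − 120 + 211 = 93.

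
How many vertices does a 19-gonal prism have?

A prism on an n-gon has two n-gon bases and n rectangular sides: V = 2·19 = 38, E = 3·19 = 57, F = 19 + 2 = 21.

38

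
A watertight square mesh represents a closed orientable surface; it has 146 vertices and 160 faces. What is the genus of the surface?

Every face is a square, so 2E = 4·160 = 640, giving E = 320.
χ = V − E + F = 146 − 320 + 160 = -14.
For a closed orientable surface χ = 2 − 2g, so g = (2 − (-14))/2 = 8.

8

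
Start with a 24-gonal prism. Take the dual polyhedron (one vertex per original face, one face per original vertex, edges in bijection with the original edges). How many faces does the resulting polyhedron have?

The base solid has V = 48, E = 72, F = 26.
The dual swaps V and F and preserves E: V′ = F = 26, E′ = E = 72, F′ = V = 48.

48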